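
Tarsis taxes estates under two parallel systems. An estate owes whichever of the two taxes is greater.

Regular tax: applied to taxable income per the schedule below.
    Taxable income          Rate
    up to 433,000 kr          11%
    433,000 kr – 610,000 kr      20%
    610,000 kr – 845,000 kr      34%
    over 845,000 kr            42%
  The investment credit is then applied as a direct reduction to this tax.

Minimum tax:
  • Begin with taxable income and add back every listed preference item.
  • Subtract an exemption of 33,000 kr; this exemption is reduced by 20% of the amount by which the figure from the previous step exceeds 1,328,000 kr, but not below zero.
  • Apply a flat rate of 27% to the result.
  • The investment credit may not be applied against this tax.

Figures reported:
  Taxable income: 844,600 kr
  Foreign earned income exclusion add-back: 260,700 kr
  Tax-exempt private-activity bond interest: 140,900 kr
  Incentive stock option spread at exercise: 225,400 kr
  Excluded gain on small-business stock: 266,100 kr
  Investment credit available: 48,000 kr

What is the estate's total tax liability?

Minimum tax:
  Adjusted income: 844,600 kr + 260,700 kr + 140,900 kr + 225,400 kr + 266,100 kr = 1,737,700 kr
  Exemption: 20% × (1,737,700 kr − 1,328,000 kr) = 81,940 kr ≥ 33,000 kr, so the exemption is fully phased out
  Base: 1,737,700 kr − 0 kr = 1,737,700 kr
  1,737,700 kr × 27% = 469,179 kr

Regular tax:
  433,000 kr × 11% = 47,630 kr
  177,000 kr × 20% = 35,400 kr
  234,600 kr × 34% = 79,764 kr
  → 162,794 kr
  Less investment credit 48,000 kr → 114,794 kr

469,179 kr > 114,794 kr, so the minimum tax is the binding amount.

469,179 kr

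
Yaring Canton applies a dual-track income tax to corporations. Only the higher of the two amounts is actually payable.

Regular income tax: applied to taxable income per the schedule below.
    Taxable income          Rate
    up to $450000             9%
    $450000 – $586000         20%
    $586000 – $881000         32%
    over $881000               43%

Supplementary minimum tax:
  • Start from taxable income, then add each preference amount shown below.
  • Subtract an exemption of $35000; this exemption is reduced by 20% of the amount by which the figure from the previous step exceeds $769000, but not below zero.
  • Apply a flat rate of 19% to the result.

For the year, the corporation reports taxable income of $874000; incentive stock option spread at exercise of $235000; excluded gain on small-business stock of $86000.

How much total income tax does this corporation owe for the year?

Regular income tax:
  $450000 × 9% = $40500
  $136000 × 20% = $27200
  $288000 × 32% = $92160
  → $159860

Supplementary minimum tax:
  Adjusted income: $874000 + $235000 + $86000 = $1195000
  Exemption: 20% × ($1195000 − $769000) = $85200 ≥ $35000, so the exemption is fully phased out
  Base: $1195000 − $0 = $1195000
  $1195000 × 19% = $227050

$227050 > $159860, so the supplementary minimum tax is the binding amount.

$227050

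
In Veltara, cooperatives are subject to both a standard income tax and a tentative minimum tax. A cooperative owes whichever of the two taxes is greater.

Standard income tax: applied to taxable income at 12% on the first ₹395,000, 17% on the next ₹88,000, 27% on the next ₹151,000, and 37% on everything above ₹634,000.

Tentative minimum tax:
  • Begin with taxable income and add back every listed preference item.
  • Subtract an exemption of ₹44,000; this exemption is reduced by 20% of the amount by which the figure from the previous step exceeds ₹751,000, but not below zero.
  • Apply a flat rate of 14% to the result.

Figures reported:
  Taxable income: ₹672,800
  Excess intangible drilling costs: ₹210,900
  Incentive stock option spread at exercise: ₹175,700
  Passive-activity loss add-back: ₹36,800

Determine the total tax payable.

Standard income tax:
  ₹395,000 × 12% = ₹47,400
  ₹88,000 × 17% = ₹14,960
  ₹151,000 × 27% = ₹40,770
  ₹38,800 × 37% = ₹14,356
  → ₹117,486

Tentative minimum tax:
  Adjusted income: ₹672,800 + ₹210,900 + ₹175,700 + ₹36,800 = ₹1,096,200
  Exemption: 20% × (₹1,096,200 − ₹751,000) = ₹69,040 ≥ ₹44,000, so the exemption is fully phased out
  Base: ₹1,096,200 − ₹0 = ₹1,096,200
  ₹1,096,200 × 14% = ₹153,468

₹153,468 > ₹117,486, so the tentative minimum tax is the binding amount.

₹153,468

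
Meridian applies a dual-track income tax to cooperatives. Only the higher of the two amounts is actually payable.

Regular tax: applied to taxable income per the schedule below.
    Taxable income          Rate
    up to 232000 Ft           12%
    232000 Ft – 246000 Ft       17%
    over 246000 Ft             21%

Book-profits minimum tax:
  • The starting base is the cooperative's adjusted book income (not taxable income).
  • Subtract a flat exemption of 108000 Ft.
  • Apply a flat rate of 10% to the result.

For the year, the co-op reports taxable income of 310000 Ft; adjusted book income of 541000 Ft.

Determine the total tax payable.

43660 Ft

Regular tax:
  232000 Ft × 12% = 27840 Ft
  14000 Ft × 17% = 2380 Ft
  64000 Ft × 21% = 13440 Ft
  → 43660 Ft

Book-profits minimum tax:
  Base (adjusted book income): 541000 Ft
  Less exemption 108000 Ft → base 433000 Ft
  433000 Ft × 10% = 43300 Ft

43660 Ft > 43300 Ft, so the regular tax governs.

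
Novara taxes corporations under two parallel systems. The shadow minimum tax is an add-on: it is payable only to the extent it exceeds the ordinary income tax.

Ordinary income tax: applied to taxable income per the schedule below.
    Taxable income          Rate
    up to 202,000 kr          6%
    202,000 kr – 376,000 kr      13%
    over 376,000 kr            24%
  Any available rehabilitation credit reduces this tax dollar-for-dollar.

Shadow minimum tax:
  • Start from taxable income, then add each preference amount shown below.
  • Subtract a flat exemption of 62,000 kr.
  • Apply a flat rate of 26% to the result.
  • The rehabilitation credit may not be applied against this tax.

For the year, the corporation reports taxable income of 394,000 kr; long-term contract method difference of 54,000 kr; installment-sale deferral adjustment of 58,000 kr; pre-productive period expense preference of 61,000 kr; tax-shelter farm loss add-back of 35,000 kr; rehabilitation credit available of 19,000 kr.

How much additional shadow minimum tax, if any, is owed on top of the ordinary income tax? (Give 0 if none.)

120,340 kr

Shadow minimum tax:
  Adjusted income: 394,000 kr + 54,000 kr + 58,000 kr + 61,000 kr + 35,000 kr = 602,000 kr
  Less exemption 62,000 kr → base 540,000 kr
  540,000 kr × 26% = 140,400 kr

Ordinary income tax:
  202,000 kr × 6% = 12,120 kr
  174,000 kr × 13% = 22,620 kr
  18,000 kr × 24% = 4,320 kr
  → 39,060 kr
  Less rehabilitation credit 19,000 kr → 20,060 kr

Excess of shadow minimum tax over ordinary income tax: 140,400 kr − 20,060 kr = 120,340 kr.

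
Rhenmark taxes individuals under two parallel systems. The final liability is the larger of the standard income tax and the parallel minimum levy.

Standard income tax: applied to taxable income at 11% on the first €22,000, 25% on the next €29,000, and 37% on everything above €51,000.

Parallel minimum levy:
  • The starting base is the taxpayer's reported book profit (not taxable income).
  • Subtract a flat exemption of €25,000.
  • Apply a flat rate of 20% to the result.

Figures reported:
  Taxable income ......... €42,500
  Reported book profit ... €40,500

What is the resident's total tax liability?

Standard income tax:
  €22,000 × 11% = €2,420
  €20,500 × 25% = €5,125
  → €7,545

Parallel minimum levy:
  Base (reported book profit): €40,500
  Less exemption €25,000 → base €15,500
  €15,500 × 20% = €3,100

€7,545 > €3,100, so the standard income tax governs.

€7,545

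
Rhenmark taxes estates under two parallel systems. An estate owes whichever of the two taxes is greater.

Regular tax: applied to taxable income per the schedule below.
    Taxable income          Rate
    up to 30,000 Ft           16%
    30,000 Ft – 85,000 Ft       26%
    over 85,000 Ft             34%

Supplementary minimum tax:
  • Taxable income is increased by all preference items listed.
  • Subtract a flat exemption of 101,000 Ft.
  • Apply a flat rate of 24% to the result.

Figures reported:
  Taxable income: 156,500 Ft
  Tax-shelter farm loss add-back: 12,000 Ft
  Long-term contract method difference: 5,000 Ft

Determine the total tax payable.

Supplementary minimum tax:
  Adjusted income: 156,500 Ft + 12,000 Ft + 5,000 Ft = 173,500 Ft
  Less exemption 101,000 Ft → base 72,500 Ft
  72,500 Ft × 24% = 17,400 Ft

Regular tax:
  30,000 Ft × 16% = 4,800 Ft
  55,000 Ft × 26% = 14,300 Ft
  71,500 Ft × 34% = 24,310 Ft
  → 43,410 Ft

43,410 Ft > 17,400 Ft, so the regular tax governs.

43,410 Ft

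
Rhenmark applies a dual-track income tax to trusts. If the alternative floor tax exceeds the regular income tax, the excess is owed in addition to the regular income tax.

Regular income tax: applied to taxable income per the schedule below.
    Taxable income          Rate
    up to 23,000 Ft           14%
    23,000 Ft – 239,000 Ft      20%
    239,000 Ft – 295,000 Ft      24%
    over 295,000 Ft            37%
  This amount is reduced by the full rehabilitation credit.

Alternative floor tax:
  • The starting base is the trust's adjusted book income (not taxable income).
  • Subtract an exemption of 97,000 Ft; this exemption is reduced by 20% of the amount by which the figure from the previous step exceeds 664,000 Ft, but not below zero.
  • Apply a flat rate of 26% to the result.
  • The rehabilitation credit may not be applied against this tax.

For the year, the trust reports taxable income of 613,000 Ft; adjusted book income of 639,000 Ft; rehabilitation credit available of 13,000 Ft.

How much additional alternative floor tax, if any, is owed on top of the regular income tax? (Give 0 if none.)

0 Ft

Regular income tax:
  23,000 Ft × 14% = 3,220 Ft
  216,000 Ft × 20% = 43,200 Ft
  56,000 Ft × 24% = 13,440 Ft
  318,000 Ft × 37% = 117,660 Ft
  → 177,520 Ft
  Less rehabilitation credit 13,000 Ft → 164,520 Ft

Alternative floor tax:
  Base (adjusted book income): 639,000 Ft
  Exemption: 639,000 Ft ≤ 664,000 Ft, so full 97,000 Ft applies
  Base: 639,000 Ft − 97,000 Ft = 542,000 Ft
  542,000 Ft × 26% = 140,920 Ft

140,920 Ft ≤ 164,520 Ft, so no add-on is due.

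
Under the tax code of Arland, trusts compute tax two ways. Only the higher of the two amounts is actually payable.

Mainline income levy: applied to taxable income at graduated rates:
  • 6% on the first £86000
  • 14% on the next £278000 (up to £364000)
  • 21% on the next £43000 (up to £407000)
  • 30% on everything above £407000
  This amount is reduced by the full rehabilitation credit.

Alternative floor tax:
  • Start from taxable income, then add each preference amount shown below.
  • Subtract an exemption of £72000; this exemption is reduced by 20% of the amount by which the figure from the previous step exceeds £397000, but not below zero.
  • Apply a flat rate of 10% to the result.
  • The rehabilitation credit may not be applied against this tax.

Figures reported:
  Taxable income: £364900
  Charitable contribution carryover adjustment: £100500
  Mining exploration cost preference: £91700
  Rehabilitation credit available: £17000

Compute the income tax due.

Alternative floor tax:
  Adjusted income: £364900 + £100500 + £91700 = £557100
  Exemption: £72000 − 20% × (£557100 − £397000) = £72000 − £32020 = £39980
  Base: £557100 − £39980 = £517120
  £517120 × 10% = £51712

Mainline income levy:
  £86000 × 6% = £5160
  £278000 × 14% = £38920
  £900 × 21% = £189
  → £44269
  Less rehabilitation credit £17000 → £27269

£51712 > £27269, so the alternative floor tax is the binding amount.

£51712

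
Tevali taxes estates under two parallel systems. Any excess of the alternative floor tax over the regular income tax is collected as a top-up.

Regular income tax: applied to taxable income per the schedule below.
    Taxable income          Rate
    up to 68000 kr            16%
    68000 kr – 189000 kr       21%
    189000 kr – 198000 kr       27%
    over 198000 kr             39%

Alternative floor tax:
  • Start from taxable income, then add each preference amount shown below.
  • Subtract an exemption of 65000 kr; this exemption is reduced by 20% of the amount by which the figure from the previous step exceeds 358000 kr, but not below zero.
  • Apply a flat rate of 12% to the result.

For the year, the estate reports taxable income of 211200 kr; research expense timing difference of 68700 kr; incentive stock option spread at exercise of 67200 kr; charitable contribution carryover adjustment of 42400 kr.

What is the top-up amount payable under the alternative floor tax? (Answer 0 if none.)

0 kr

Regular income tax:
  68000 kr × 16% = 10880 kr
  121000 kr × 21% = 25410 kr
  9000 kr × 27% = 2430 kr
  13200 kr × 39% = 5148 kr
  → 43868 kr

Alternative floor tax:
  Adjusted income: 211200 kr + 68700 kr + 67200 kr + 42400 kr = 389500 kr
  Exemption: 65000 kr − 20% × (389500 kr − 358000 kr) = 65000 kr − 6300 kr = 58700 kr
  Base: 389500 kr − 58700 kr = 330800 kr
  330800 kr × 12% = 39696 kr

39696 kr ≤ 43868 kr, so no add-on is due.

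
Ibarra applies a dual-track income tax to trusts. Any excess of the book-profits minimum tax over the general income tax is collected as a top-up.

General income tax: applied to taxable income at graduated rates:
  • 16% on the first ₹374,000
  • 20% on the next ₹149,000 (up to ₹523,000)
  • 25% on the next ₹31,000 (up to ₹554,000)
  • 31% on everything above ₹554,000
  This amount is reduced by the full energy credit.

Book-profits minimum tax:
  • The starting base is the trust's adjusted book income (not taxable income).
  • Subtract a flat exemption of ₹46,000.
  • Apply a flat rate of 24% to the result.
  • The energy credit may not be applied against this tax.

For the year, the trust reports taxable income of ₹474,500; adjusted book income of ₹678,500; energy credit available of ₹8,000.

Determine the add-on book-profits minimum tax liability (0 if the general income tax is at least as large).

₹79,860

General income tax:
  ₹374,000 × 16% = ₹59,840
  ₹100,500 × 20% = ₹20,100
  → ₹79,940
  Less energy credit ₹8,000 → ₹71,940

Book-profits minimum tax:
  Base (adjusted book income): ₹678,500
  Less exemption ₹46,000 → base ₹632,500
  ₹632,500 × 24% = ₹151,800

Excess of book-profits minimum tax over general income tax: ₹151,800 − ₹71,940 = ₹79,860.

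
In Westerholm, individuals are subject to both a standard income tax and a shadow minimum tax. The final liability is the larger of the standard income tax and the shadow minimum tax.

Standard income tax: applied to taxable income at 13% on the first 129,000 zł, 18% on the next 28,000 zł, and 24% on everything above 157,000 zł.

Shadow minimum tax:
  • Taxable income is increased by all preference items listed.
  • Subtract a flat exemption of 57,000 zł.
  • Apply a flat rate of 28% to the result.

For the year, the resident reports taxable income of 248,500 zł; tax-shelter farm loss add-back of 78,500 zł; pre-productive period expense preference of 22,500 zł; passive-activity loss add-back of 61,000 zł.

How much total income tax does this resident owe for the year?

Shadow minimum tax:
  Adjusted income: 248,500 zł + 78,500 zł + 22,500 zł + 61,000 zł = 410,500 zł
  Less exemption 57,000 zł → base 353,500 zł
  353,500 zł × 28% = 98,980 zł

Standard income tax:
  129,000 zł × 13% = 16,770 zł
  28,000 zł × 18% = 5,040 zł
  91,500 zł × 24% = 21,960 zł
  → 43,770 zł

98,980 zł > 43,770 zł, so the shadow minimum tax is the binding amount.

98,980 zł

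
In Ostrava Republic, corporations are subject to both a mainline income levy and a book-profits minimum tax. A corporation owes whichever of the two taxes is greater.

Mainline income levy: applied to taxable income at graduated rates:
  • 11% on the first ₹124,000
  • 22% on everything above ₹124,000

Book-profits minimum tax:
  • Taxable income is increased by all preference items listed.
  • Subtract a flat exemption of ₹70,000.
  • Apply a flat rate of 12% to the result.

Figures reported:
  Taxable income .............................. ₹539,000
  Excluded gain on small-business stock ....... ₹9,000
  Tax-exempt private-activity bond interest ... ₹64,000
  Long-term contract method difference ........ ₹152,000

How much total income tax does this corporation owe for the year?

Mainline income levy:
  ₹124,000 × 11% = ₹13,640
  ₹415,000 × 22% = ₹91,300
  → ₹104,940

Book-profits minimum tax:
  Adjusted income: ₹539,000 + ₹9,000 + ₹64,000 + ₹152,000 = ₹764,000
  Less exemption ₹70,000 → base ₹694,000
  ₹694,000 × 12% = ₹83,280

₹104,940 > ₹83,280, so the mainline income levy governs.

₹104,940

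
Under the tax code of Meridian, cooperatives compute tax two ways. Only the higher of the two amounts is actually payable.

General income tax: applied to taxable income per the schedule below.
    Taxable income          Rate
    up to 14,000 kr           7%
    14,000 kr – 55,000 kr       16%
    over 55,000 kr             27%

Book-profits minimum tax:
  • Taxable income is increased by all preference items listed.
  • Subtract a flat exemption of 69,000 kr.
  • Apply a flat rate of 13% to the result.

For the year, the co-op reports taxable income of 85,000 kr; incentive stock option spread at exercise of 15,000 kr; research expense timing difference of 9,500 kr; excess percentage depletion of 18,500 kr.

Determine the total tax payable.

Book-profits minimum tax:
  Adjusted income: 85,000 kr + 15,000 kr + 9,500 kr + 18,500 kr = 128,000 kr
  Less exemption 69,000 kr → base 59,000 kr
  59,000 kr × 13% = 7,670 kr

General income tax:
  14,000 kr × 7% = 980 kr
  41,000 kr × 16% = 6,560 kr
  30,000 kr × 27% = 8,100 kr
  → 15,640 kr

15,640 kr > 7,670 kr, so the general income tax governs.

15,640 kr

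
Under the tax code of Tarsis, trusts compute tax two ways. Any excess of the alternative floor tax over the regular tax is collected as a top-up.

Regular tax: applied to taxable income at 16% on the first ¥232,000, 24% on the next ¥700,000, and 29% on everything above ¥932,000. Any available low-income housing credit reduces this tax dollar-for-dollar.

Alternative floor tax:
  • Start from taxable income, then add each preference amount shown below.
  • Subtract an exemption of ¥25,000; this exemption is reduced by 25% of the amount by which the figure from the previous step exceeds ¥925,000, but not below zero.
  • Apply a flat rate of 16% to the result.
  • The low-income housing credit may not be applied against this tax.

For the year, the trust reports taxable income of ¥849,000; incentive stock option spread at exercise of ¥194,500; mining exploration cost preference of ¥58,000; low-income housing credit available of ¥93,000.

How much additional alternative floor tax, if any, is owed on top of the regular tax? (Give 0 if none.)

Alternative floor tax:
  Adjusted income: ¥849,000 + ¥194,500 + ¥58,000 = ¥1,101,500
  Exemption: 25% × (¥1,101,500 − ¥925,000) = ¥44,125 ≥ ¥25,000, so the exemption is fully phased out
  Base: ¥1,101,500 − ¥0 = ¥1,101,500
  ¥1,101,500 × 16% = ¥176,240

Regular tax:
  ¥232,000 × 16% = ¥37,120
  ¥617,000 × 24% = ¥148,080
  → ¥185,200
  Less low-income housing credit ¥93,000 → ¥92,200

Excess of alternative floor tax over regular tax: ¥176,240 − ¥92,200 = ¥84,040.

¥84,040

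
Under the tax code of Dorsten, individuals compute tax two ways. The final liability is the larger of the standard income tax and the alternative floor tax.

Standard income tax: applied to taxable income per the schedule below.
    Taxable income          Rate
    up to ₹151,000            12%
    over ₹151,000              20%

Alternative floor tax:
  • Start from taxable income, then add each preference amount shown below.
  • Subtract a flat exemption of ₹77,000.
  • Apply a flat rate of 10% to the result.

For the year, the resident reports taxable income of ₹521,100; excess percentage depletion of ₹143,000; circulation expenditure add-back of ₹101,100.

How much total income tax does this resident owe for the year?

₹92,140

Alternative floor tax:
  Adjusted income: ₹521,100 + ₹143,000 + ₹101,100 = ₹765,200
  Less exemption ₹77,000 → base ₹688,200
  ₹688,200 × 10% = ₹68,820

Standard income tax:
  ₹151,000 × 12% = ₹18,120
  ₹370,100 × 20% = ₹74,020
  → ₹92,140

₹92,140 > ₹68,820, so the standard income tax governs.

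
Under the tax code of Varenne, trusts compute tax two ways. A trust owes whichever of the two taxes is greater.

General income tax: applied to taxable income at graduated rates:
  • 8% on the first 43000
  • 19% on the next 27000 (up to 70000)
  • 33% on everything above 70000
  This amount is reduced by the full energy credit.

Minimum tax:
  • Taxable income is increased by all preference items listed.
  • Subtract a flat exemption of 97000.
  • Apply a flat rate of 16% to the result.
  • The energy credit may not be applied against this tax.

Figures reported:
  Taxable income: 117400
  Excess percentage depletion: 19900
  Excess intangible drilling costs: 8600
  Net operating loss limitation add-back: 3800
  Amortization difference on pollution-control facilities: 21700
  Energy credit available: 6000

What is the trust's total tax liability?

18212

General income tax:
  43000 × 8% = 3440
  27000 × 19% = 5130
  47400 × 33% = 15642
  → 24212
  Less energy credit 6000 → 18212

Minimum tax:
  Adjusted income: 117400 + 19900 + 8600 + 3800 + 21700 = 171400
  Less exemption 97000 → base 74400
  74400 × 16% = 11904

18212 > 11904, so the general income tax governs.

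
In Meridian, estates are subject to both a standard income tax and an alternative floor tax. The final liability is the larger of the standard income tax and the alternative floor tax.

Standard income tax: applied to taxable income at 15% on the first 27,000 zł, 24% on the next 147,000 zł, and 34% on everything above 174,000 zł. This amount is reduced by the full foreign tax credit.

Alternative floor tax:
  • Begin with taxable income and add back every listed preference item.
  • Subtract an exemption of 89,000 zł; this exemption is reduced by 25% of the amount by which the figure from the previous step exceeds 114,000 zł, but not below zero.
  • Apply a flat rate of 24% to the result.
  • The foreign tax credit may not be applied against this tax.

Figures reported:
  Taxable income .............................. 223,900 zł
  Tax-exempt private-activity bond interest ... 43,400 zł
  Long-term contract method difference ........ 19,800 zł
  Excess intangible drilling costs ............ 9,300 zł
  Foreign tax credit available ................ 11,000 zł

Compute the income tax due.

60,720 zł

Alternative floor tax:
  Adjusted income: 223,900 zł + 43,400 zł + 19,800 zł + 9,300 zł = 296,400 zł
  Exemption: 89,000 zł − 25% × (296,400 zł − 114,000 zł) = 89,000 zł − 45,600 zł = 43,400 zł
  Base: 296,400 zł − 43,400 zł = 253,000 zł
  253,000 zł × 24% = 60,720 zł

Standard income tax:
  27,000 zł × 15% = 4,050 zł
  147,000 zł × 24% = 35,280 zł
  49,900 zł × 34% = 16,966 zł
  → 56,296 zł
  Less foreign tax credit 11,000 zł → 45,296 zł

60,720 zł > 45,296 zł, so the alternative floor tax is the binding amount.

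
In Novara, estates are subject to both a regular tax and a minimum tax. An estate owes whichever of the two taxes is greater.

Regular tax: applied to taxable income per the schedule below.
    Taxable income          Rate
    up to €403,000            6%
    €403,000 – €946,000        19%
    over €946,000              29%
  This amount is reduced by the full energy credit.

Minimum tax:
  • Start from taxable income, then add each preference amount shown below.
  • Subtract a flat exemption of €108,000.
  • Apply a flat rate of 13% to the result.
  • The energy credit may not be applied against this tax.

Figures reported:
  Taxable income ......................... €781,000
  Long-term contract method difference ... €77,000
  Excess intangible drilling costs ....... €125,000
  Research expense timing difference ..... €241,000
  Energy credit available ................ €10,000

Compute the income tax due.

Regular tax:
  €403,000 × 6% = €24,180
  €378,000 × 19% = €71,820
  → €96,000
  Less energy credit €10,000 → €86,000

Minimum tax:
  Adjusted income: €781,000 + €77,000 + €125,000 + €241,000 = €1,224,000
  Less exemption €108,000 → base €1,116,000
  €1,116,000 × 13% = €145,080

€145,080 > €86,000, so the minimum tax is the binding amount.

€145,080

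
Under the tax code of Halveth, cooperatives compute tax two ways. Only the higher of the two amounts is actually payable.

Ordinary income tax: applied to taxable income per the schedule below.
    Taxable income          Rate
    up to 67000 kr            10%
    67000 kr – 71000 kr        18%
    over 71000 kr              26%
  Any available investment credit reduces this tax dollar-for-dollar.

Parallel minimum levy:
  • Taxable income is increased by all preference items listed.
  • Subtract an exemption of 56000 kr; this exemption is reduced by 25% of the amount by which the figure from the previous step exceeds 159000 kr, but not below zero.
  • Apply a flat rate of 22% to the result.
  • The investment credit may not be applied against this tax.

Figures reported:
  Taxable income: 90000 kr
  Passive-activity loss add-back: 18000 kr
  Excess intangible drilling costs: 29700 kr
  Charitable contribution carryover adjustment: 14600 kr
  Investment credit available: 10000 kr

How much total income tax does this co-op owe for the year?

21186 kr

Parallel minimum levy:
  Adjusted income: 90000 kr + 18000 kr + 29700 kr + 14600 kr = 152300 kr
  Exemption: 152300 kr ≤ 159000 kr, so full 56000 kr applies
  Base: 152300 kr − 56000 kr = 96300 kr
  96300 kr × 22% = 21186 kr

Ordinary income tax:
  67000 kr × 10% = 6700 kr
  4000 kr × 18% = 720 kr
  19000 kr × 26% = 4940 kr
  → 12360 kr
  Less investment credit 10000 kr → 2360 kr

21186 kr > 2360 kr, so the parallel minimum levy is the binding amount.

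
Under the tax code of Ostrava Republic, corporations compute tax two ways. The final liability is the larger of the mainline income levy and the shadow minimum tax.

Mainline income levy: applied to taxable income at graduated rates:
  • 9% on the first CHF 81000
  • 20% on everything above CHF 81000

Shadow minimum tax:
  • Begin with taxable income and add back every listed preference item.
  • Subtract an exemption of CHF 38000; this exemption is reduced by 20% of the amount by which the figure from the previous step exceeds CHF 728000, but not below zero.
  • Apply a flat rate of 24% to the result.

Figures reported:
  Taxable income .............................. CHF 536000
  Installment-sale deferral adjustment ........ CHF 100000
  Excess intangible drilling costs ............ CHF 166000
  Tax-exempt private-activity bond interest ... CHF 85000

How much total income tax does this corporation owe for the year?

CHF 211392

Shadow minimum tax:
  Adjusted income: CHF 536000 + CHF 100000 + CHF 166000 + CHF 85000 = CHF 887000
  Exemption: CHF 38000 − 20% × (CHF 887000 − CHF 728000) = CHF 38000 − CHF 31800 = CHF 6200
  Base: CHF 887000 − CHF 6200 = CHF 880800
  CHF 880800 × 24% = CHF 211392

Mainline income levy:
  CHF 81000 × 9% = CHF 7290
  CHF 455000 × 20% = CHF 91000
  → CHF 98290

CHF 211392 > CHF 98290, so the shadow minimum tax is the binding amount.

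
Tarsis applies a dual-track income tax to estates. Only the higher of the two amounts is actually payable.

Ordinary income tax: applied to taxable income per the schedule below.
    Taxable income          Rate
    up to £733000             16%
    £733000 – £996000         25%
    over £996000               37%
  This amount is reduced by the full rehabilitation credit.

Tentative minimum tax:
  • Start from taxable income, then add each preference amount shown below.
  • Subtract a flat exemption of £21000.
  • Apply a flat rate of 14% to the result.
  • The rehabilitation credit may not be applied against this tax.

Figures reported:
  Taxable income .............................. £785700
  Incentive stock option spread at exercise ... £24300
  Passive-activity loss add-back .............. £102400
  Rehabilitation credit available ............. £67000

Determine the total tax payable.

£124796

Tentative minimum tax:
  Adjusted income: £785700 + £24300 + £102400 = £912400
  Less exemption £21000 → base £891400
  £891400 × 14% = £124796

Ordinary income tax:
  £733000 × 16% = £117280
  £52700 × 25% = £13175
  → £130455
  Less rehabilitation credit £67000 → £63455

£124796 > £63455, so the tentative minimum tax is the binding amount.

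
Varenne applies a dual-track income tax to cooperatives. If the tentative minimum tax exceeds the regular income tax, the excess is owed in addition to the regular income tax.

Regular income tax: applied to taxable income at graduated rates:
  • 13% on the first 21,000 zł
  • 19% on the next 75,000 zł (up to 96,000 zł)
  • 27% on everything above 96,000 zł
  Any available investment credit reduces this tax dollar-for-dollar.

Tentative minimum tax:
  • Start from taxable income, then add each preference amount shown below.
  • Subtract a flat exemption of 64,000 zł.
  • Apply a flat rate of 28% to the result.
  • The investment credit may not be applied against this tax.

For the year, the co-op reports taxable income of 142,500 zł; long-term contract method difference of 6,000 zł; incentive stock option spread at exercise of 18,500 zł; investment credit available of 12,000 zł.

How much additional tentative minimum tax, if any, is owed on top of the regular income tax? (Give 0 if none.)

11,305 zł

Regular income tax:
  21,000 zł × 13% = 2,730 zł
  75,000 zł × 19% = 14,250 zł
  46,500 zł × 27% = 12,555 zł
  → 29,535 zł
  Less investment credit 12,000 zł → 17,535 zł

Tentative minimum tax:
  Adjusted income: 142,500 zł + 6,000 zł + 18,500 zł = 167,000 zł
  Less exemption 64,000 zł → base 103,000 zł
  103,000 zł × 28% = 28,840 zł

Excess of tentative minimum tax over regular income tax: 28,840 zł − 17,535 zł = 11,305 zł.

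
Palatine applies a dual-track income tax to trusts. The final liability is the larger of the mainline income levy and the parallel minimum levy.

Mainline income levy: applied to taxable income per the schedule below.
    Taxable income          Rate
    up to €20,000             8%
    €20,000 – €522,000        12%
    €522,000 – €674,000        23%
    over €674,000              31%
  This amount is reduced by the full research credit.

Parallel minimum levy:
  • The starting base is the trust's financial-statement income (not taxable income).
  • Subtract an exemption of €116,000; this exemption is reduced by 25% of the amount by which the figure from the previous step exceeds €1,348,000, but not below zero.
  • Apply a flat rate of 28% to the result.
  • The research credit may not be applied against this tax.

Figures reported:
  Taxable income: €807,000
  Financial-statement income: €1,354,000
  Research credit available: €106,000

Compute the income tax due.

Parallel minimum levy:
  Base (financial-statement income): €1,354,000
  Exemption: €116,000 − 25% × (€1,354,000 − €1,348,000) = €116,000 − €1,500 = €114,500
  Base: €1,354,000 − €114,500 = €1,239,500
  €1,239,500 × 28% = €347,060

Mainline income levy:
  €20,000 × 8% = €1,600
  €502,000 × 12% = €60,240
  €152,000 × 23% = €34,960
  €133,000 × 31% = €41,230
  → €138,030
  Less research credit €106,000 → €32,030

€347,060 > €32,030, so the parallel minimum levy is the binding amount.

€347,060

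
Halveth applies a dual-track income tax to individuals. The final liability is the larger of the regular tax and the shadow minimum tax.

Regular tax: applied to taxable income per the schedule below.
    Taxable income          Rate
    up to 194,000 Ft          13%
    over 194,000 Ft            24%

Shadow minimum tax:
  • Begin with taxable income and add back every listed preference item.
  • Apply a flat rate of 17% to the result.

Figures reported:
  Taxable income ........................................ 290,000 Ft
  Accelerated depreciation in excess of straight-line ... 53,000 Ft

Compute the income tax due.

Shadow minimum tax:
  Adjusted income: 290,000 Ft + 53,000 Ft = 343,000 Ft
  343,000 Ft × 17% = 58,310 Ft

Regular tax:
  194,000 Ft × 13% = 25,220 Ft
  96,000 Ft × 24% = 23,040 Ft
  → 48,260 Ft

58,310 Ft > 48,260 Ft, so the shadow minimum tax is the binding amount.

58,310 Ft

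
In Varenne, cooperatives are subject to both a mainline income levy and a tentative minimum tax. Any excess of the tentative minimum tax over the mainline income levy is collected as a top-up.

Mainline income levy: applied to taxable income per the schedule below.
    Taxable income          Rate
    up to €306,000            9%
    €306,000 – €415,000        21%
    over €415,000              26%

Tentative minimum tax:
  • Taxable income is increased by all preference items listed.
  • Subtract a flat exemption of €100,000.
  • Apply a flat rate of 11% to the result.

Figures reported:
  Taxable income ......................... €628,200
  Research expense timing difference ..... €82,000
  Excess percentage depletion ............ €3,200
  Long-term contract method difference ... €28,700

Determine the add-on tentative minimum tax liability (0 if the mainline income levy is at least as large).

€0

Mainline income levy:
  €306,000 × 9% = €27,540
  €109,000 × 21% = €22,890
  €213,200 × 26% = €55,432
  → €105,862

Tentative minimum tax:
  Adjusted income: €628,200 + €82,000 + €3,200 + €28,700 = €742,100
  Less exemption €100,000 → base €642,100
  €642,100 × 11% = €70,631

€70,631 ≤ €105,862, so no add-on is due.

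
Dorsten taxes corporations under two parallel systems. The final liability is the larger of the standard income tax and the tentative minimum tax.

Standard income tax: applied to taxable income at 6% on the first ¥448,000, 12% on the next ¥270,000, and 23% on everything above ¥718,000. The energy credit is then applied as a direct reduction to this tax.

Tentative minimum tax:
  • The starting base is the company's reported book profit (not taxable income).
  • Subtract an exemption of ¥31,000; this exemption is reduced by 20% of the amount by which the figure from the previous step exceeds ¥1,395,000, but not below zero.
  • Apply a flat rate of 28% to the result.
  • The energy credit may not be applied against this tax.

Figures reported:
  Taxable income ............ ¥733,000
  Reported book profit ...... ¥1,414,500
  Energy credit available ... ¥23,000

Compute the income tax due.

Tentative minimum tax:
  Base (reported book profit): ¥1,414,500
  Exemption: ¥31,000 − 20% × (¥1,414,500 − ¥1,395,000) = ¥31,000 − ¥3,900 = ¥27,100
  Base: ¥1,414,500 − ¥27,100 = ¥1,387,400
  ¥1,387,400 × 28% = ¥388,472

Standard income tax:
  ¥448,000 × 6% = ¥26,880
  ¥270,000 × 12% = ¥32,400
  ¥15,000 × 23% = ¥3,450
  → ¥62,730
  Less energy credit ¥23,000 → ¥39,730

¥388,472 > ¥39,730, so the tentative minimum tax is the binding amount.

¥388,472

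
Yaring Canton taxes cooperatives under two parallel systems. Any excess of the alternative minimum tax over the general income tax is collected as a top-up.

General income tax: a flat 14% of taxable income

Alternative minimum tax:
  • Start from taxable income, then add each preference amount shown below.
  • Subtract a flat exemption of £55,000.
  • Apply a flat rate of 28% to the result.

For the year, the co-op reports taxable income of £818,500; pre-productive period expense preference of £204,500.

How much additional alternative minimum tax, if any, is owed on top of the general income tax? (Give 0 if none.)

General income tax:
  £818,500 × 14% = £114,590

Alternative minimum tax:
  Adjusted income: £818,500 + £204,500 = £1,023,000
  Less exemption £55,000 → base £968,000
  £968,000 × 28% = £271,040

Excess of alternative minimum tax over general income tax: £271,040 − £114,590 = £156,450.

£156,450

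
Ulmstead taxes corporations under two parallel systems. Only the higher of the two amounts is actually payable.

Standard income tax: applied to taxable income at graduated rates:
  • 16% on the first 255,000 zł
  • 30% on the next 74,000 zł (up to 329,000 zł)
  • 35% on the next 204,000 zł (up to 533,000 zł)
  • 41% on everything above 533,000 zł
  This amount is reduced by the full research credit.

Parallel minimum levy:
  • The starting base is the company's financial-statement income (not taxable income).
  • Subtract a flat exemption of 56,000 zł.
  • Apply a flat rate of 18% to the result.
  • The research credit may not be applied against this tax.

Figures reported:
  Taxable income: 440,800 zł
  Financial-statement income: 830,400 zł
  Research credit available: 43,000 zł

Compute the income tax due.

Standard income tax:
  255,000 zł × 16% = 40,800 zł
  74,000 zł × 30% = 22,200 zł
  111,800 zł × 35% = 39,130 zł
  → 102,130 zł
  Less research credit 43,000 zł → 59,130 zł

Parallel minimum levy:
  Base (financial-statement income): 830,400 zł
  Less exemption 56,000 zł → base 774,400 zł
  774,400 zł × 18% = 139,392 zł

139,392 zł > 59,130 zł, so the parallel minimum levy is the binding amount.

139,392 zł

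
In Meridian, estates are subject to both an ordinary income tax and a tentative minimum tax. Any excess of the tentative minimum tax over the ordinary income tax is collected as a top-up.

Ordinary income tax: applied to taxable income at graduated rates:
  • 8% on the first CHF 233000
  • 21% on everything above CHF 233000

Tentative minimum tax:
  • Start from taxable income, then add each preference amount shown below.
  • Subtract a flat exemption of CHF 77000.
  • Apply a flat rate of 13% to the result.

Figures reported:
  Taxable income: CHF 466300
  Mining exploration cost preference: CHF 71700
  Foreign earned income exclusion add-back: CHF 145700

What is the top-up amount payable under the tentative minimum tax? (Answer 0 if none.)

CHF 11238

Tentative minimum tax:
  Adjusted income: CHF 466300 + CHF 71700 + CHF 145700 = CHF 683700
  Less exemption CHF 77000 → base CHF 606700
  CHF 606700 × 13% = CHF 78871

Ordinary income tax:
  CHF 233000 × 8% = CHF 18640
  CHF 233300 × 21% = CHF 48993
  → CHF 67633

Excess of tentative minimum tax over ordinary income tax: CHF 78871 − CHF 67633 = CHF 11238.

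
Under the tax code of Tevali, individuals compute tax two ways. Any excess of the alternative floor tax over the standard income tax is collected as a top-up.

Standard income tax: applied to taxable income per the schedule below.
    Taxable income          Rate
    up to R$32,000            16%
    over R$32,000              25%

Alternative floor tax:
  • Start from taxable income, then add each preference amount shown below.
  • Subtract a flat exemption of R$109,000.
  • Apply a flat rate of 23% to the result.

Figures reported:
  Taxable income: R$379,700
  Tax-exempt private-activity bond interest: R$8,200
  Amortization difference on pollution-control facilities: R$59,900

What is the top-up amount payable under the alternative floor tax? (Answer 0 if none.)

Standard income tax:
  R$32,000 × 16% = R$5,120
  R$347,700 × 25% = R$86,925
  → R$92,045

Alternative floor tax:
  Adjusted income: R$379,700 + R$8,200 + R$59,900 = R$447,800
  Less exemption R$109,000 → base R$338,800
  R$338,800 × 23% = R$77,924

R$77,924 ≤ R$92,045, so no add-on is due.

R$0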